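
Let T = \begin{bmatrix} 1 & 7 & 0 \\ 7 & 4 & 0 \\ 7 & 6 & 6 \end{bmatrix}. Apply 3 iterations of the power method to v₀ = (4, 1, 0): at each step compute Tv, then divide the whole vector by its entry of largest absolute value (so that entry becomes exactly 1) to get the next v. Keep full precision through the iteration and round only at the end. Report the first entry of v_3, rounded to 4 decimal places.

Tv0 = (11.00000, 32.00000, 34.00000); divide by 34.00000 → v1 = (0.32353, 0.94118, 1.00000)
Tv1 = (6.91176, 6.02941, 13.91176); divide by 13.91176 → v2 = (0.49683, 0.43340, 1.00000)
Tv2 = (3.53066, 5.21142, 12.07822); divide by 12.07822 → v3 = (0.29232, 0.43147, 1.00000)
Requested entry of v3: 1670/5713 = 0.2923

0.2923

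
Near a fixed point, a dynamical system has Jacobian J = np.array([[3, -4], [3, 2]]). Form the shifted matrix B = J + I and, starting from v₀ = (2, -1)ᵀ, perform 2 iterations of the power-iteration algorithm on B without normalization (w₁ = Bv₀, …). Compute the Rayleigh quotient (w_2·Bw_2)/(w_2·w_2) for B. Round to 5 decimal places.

B = J + I has rows (4, -4); (3, 3)
w1 = Bv₀ = (4·2 + (-4)·(-1); 3·2 + 3·(-1)) = (12, 3)
w2 = Bw1 = (4·12 + (-4)·3; 3·12 + 3·3) = (36, 45)
Bw2 = (-36, 243)
w2·Bw2 = 9639; w2·w2 = 3321; μ ≈ 9639/3321 = 2.90244

2.90244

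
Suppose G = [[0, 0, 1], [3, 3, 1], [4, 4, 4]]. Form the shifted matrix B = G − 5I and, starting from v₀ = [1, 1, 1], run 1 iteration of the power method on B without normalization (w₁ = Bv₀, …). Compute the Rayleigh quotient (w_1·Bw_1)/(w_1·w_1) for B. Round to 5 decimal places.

B = G − 5I has rows (-5, 0, 1); (3, -2, 1); (4, 4, -1)
w1 = Bv₀ = ((-5)·1 + 0·1 + 1·1; 3·1 + (-2)·1 + 1·1; 4·1 + 4·1 + (-1)·1) = (-4, 2, 7)
Bw1 = (27, -9, -15)
w1·Bw1 = -231; w1·w1 = 69; μ ≈ -231/69 = -3.34783

μ ≈ -3.34783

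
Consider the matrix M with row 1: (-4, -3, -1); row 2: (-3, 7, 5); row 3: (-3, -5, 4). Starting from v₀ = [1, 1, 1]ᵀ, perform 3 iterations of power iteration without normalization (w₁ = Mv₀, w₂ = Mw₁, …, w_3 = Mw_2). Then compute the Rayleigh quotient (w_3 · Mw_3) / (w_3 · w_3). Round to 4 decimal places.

w1 = Mv₀ = (-8, 9, -4)
w2 = Mw1 = (9, 67, -37)
w3 = Mw2 = (-200, 257, -510)
Mw3 = (539, -151, -2725)
w3·Mw3 = (-200)·539 + 257·(-151) + (-510)·(-2725) = 1243143; w3·w3 = (-200)·(-200) + 257·257 + (-510)·(-510) = 366149
λ ≈ 1243143/366149 = 3.3952

λ ≈ 3.3952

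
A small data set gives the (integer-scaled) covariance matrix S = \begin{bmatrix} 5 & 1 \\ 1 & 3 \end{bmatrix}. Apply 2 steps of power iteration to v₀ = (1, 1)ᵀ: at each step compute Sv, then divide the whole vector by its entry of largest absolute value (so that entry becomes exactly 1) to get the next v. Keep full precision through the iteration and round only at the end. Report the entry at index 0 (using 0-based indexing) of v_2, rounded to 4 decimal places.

Sv0 = (6.00000, 4.00000); divide by 6.00000 → v1 = (1.00000, 0.66667)
Sv1 = (5.66667, 3.00000); divide by 5.66667 → v2 = (1.00000, 0.52941)
Requested entry of v2: 34/34 = 1.0000

1.0000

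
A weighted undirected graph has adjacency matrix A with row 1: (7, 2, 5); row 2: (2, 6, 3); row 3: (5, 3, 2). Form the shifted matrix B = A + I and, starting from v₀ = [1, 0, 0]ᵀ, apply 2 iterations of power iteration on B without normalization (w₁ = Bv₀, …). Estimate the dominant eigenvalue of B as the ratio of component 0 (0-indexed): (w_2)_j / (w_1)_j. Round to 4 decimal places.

B = A + I has rows (8, 2, 5); (2, 7, 3); (5, 3, 3)
w1 = Bv₀ = (8, 2, 5)
w2 = Bw1 = (93, 45, 61)
Ratio: 93/8 = 11.6250

11.6250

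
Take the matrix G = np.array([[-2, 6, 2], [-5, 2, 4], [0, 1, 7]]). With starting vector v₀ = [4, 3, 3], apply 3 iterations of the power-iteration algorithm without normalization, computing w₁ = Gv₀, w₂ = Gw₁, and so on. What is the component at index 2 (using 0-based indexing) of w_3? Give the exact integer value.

w1 = Gv₀ = ((-2)·4 + 6·3 + 2·3; (-5)·4 + 2·3 + 4·3; 0·4 + 1·3 + 7·3) = (16, -2, 24)
w2 = Gw1 = ((-2)·16 + 6·(-2) + 2·24; (-5)·16 + 2·(-2) + 4·24; 0·16 + 1·(-2) + 7·24) = (4, 12, 166)
w3 = Gw2 = (396, 668, 1174)
The requested component of w3 is 1174.

1174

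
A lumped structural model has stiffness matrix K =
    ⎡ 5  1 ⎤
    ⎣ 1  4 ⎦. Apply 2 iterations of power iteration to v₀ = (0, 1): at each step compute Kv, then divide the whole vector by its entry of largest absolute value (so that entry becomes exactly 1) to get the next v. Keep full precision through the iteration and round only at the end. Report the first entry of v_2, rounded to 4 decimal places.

Kv0 = (1.00000, 4.00000); divide by 4.00000 → v1 = (0.25000, 1.00000)
Kv1 = (2.25000, 4.25000); divide by 4.25000 → v2 = (0.52941, 1.00000)
Requested entry of v2: 9/17 = 0.5294

0.5294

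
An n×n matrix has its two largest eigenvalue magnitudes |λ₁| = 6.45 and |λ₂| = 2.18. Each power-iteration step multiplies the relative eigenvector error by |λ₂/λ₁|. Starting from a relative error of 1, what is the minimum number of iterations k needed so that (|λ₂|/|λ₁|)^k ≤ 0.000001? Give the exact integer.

|λ₂/λ₁| = 2.18/6.45 = 0.33798
Need k ≥ ln(0.000001) / ln(0.33798) = -13.8155 / -1.0848 ≈ 12.736
Smallest integer k satisfying the bound: 13

13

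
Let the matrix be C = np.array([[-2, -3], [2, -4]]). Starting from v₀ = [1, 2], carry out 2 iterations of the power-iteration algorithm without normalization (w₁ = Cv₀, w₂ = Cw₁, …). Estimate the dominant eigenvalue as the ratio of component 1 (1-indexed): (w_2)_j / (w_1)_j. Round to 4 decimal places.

w1 = Cv₀ = ((-2)·1 + (-3)·2; 2·1 + (-4)·2) = (-8, -6)
w2 = Cw1 = ((-2)·(-8) + (-3)·(-6); 2·(-8) + (-4)·(-6)) = (34, 8)
Ratio at component: 34 / -8 = -4.2500

λ ≈ -4.2500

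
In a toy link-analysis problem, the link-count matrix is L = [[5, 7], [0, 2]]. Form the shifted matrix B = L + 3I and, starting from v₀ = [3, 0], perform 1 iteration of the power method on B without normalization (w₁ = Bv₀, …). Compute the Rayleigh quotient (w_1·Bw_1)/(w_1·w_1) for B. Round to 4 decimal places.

8.0000

B = L + 3I has rows (8, 7); (0, 5)
w1 = Bv₀ = (24, 0)
Bw1 = (192, 0)
w1·Bw1 = 4608; w1·w1 = 576; μ ≈ 4608/576 = 8.0000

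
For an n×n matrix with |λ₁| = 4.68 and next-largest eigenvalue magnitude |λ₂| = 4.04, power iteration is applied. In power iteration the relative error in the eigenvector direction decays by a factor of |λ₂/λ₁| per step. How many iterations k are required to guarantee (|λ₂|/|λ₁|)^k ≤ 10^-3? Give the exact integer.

47

|λ₂/λ₁| = 4.04/4.68 = 0.86325
Need k ≥ ln(10^-3) / ln(0.86325) = -6.9078 / -0.1471 ≈ 46.974
Smallest integer k satisfying the bound: 47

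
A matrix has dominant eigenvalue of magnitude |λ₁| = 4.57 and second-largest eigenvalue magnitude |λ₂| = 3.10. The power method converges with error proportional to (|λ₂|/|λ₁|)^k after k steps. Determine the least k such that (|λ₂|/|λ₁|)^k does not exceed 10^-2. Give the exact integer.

|λ₂/λ₁| = 3.10/4.57 = 0.67834
Need k ≥ ln(10^-2) / ln(0.67834) = -4.6052 / -0.3881 ≈ 11.866
Smallest integer k satisfying the bound: 12

12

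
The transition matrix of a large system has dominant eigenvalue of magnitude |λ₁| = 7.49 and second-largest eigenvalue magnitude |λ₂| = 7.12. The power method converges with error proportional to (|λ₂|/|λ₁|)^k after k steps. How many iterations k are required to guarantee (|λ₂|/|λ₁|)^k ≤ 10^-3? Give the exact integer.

|λ₂/λ₁| = 7.12/7.49 = 0.95060
Need k ≥ ln(10^-3) / ln(0.95060) = -6.9078 / -0.0507 ≈ 136.352
Smallest integer k satisfying the bound: 137

137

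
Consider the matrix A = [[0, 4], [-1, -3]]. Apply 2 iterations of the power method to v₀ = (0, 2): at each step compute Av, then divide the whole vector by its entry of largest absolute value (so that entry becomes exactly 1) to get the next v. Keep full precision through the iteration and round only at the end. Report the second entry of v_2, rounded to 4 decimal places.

-0.4167

Av0 = (8.00000, -6.00000); divide by 8.00000 → v1 = (1.00000, -0.75000)
Av1 = (-3.00000, 1.25000); divide by -3.00000 → v2 = (1.00000, -0.41667)
Requested entry of v2: 10/-24 = -0.4167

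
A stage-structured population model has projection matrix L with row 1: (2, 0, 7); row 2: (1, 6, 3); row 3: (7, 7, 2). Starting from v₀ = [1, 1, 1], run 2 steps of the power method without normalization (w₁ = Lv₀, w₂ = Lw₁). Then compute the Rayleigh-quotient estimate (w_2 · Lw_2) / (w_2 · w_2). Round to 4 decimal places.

11.7436

w1 = Lv₀ = (2·1 + 0·1 + 7·1; 1·1 + 6·1 + 3·1; 7·1 + 7·1 + 2·1) = (9, 10, 16)
w2 = Lw1 = (2·9 + 0·10 + 7·16; 1·9 + 6·10 + 3·16; 7·9 + 7·10 + 2·16) = (130, 117, 165)
Lw2 = (1415, 1327, 2059)
w2·Lw2 = 130·1415 + 117·1327 + 165·2059 = 678944; w2·w2 = 130·130 + 117·117 + 165·165 = 57814
λ ≈ 678944/57814 = 11.7436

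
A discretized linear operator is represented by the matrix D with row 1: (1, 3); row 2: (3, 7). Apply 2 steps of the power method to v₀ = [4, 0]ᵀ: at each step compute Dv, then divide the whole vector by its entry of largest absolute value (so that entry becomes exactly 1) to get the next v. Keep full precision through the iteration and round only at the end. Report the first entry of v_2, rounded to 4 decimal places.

Dv0 = (4.00000, 12.00000); divide by 12.00000 → v1 = (0.33333, 1.00000)
Dv1 = (3.33333, 8.00000); divide by 8.00000 → v2 = (0.41667, 1.00000)
Requested entry of v2: 40/96 = 0.4167

0.4167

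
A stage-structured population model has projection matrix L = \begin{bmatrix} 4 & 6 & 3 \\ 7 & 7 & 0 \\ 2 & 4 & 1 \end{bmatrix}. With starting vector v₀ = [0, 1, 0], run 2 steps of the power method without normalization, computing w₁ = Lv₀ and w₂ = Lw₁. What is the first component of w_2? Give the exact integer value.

w1 = Lv₀ = (4·0 + 6·1 + 3·0; 7·0 + 7·1 + 0·0; 2·0 + 4·1 + 1·0) = (6, 7, 4)
w2 = Lw1 = (4·6 + 6·7 + 3·4; 7·6 + 7·7 + 0·4; 2·6 + 4·7 + 1·4) = (78, 91, 44)
The requested component of w2 is 78.

78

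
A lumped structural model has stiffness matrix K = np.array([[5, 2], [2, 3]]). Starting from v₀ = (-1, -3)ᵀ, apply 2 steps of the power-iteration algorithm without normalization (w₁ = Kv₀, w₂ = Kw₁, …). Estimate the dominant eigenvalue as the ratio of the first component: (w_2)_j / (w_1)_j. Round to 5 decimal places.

w1 = Kv₀ = (-11, -11)
w2 = Kw1 = (-77, -55)
Ratio at component: -77 / -11 = 7.00000

7.00000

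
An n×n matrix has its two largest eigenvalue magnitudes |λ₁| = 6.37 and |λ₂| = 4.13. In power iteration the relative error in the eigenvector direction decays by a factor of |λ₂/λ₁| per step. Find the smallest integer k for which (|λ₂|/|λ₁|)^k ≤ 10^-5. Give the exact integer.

|λ₂/λ₁| = 4.13/6.37 = 0.64835
Need k ≥ ln(10^-5) / ln(0.64835) = -11.5129 / -0.4333 ≈ 26.569
Smallest integer k satisfying the bound: 27

27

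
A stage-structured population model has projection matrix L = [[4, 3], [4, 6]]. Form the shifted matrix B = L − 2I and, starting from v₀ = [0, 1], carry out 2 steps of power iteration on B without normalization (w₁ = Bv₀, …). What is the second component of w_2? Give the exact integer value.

28

B = L − 2I has rows (2, 3); (4, 4)
w1 = Bv₀ = (2·0 + 3·1; 4·0 + 4·1) = (3, 4)
w2 = Bw1 = (2·3 + 3·4; 4·3 + 4·4) = (18, 28)
Requested component of w2: 28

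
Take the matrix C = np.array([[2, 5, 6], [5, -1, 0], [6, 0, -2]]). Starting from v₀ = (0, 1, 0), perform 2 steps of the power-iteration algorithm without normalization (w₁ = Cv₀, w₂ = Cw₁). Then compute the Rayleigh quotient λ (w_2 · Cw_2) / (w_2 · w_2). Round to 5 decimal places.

w1 = Cv₀ = (5, -1, 0)
w2 = Cw1 = (5, 26, 30)
Cw2 = (320, -1, -30)
w2·Cw2 = 5·320 + 26·(-1) + 30·(-30) = 674; w2·w2 = 5·5 + 26·26 + 30·30 = 1601
λ ≈ 674/1601 = 0.42099

λ ≈ 0.42099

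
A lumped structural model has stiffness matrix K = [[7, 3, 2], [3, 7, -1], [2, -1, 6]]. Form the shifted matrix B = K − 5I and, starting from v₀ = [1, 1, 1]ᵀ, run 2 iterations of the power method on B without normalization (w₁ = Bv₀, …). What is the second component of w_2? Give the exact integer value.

B = K − 5I has rows (2, 3, 2); (3, 2, -1); (2, -1, 1)
w1 = Bv₀ = (2·1 + 3·1 + 2·1; 3·1 + 2·1 + (-1)·1; 2·1 + (-1)·1 + 1·1) = (7, 4, 2)
w2 = Bw1 = (2·7 + 3·4 + 2·2; 3·7 + 2·4 + (-1)·2; 2·7 + (-1)·4 + 1·2) = (30, 27, 12)
Requested component of w2: 27

27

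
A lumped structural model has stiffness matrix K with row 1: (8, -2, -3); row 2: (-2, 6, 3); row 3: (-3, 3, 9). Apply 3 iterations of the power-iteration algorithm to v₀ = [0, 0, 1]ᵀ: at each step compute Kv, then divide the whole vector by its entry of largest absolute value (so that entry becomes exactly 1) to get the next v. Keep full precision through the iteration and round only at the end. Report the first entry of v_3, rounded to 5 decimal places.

-0.70370

Kv0 = (-3.000000, 3.000000, 9.000000); divide by 9.000000 → v1 = (-0.333333, 0.333333, 1.000000)
Kv1 = (-6.333333, 5.666667, 11.000000); divide by 11.000000 → v2 = (-0.575758, 0.515152, 1.000000)
Kv2 = (-8.636364, 7.242424, 12.272727); divide by 12.272727 → v3 = (-0.703704, 0.590123, 1.000000)
Requested entry of v3: -855/1215 = -0.70370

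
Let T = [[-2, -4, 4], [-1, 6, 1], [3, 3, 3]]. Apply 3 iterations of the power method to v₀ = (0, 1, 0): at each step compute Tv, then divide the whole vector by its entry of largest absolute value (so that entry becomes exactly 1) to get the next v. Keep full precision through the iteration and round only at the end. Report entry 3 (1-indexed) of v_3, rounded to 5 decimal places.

Tv0 = (-4.000000, 6.000000, 3.000000); divide by 6.000000 → v1 = (-0.666667, 1.000000, 0.500000)
Tv1 = (-0.666667, 7.166667, 2.500000); divide by 7.166667 → v2 = (-0.093023, 1.000000, 0.348837)
Tv2 = (-2.418605, 6.441860, 3.767442); divide by 6.441860 → v3 = (-0.375451, 1.000000, 0.584838)
Requested entry of v3: 162/277 = 0.58484

0.58484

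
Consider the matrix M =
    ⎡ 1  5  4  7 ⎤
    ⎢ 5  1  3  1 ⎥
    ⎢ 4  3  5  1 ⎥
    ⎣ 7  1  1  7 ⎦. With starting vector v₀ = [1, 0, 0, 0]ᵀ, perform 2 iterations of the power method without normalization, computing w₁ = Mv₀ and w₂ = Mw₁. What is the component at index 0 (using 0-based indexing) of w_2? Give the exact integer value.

91

w1 = Mv₀ = (1, 5, 4, 7)
w2 = Mw1 = (91, 29, 46, 65)
The requested component of w2 is 91.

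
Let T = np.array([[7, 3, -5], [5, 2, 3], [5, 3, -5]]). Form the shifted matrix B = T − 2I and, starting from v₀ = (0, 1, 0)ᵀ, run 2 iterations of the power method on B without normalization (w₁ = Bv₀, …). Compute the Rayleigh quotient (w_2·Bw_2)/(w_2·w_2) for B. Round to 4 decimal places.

B = T − 2I has rows (5, 3, -5); (5, 0, 3); (5, 3, -7)
w1 = Bv₀ = (5·0 + 3·1 + (-5)·0; 5·0 + 0·1 + 3·0; 5·0 + 3·1 + (-7)·0) = (3, 0, 3)
w2 = Bw1 = (5·3 + 3·0 + (-5)·3; 5·3 + 0·0 + 3·3; 5·3 + 3·0 + (-7)·3) = (0, 24, -6)
Bw2 = (102, -18, 114)
w2·Bw2 = -1116; w2·w2 = 612; μ ≈ -1116/612 = -1.8235

μ ≈ -1.8235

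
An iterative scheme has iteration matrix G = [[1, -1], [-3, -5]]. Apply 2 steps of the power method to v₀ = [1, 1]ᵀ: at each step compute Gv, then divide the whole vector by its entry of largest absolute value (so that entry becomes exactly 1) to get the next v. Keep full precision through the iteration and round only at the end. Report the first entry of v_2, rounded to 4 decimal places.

Gv0 = (0.00000, -8.00000); divide by -8.00000 → v1 = (0.00000, 1.00000)
Gv1 = (-1.00000, -5.00000); divide by -5.00000 → v2 = (0.20000, 1.00000)
Requested entry of v2: 8/40 = 0.2000

0.2000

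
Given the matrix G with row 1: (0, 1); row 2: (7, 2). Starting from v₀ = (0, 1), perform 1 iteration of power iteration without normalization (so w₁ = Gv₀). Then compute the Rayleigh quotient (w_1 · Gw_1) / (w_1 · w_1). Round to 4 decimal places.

w1 = Gv₀ = (1, 2)
Gw1 = (2, 11)
w1·Gw1 = 1·2 + 2·11 = 24; w1·w1 = 1·1 + 2·2 = 5
λ ≈ 24/5 = 4.8000

λ ≈ 4.8000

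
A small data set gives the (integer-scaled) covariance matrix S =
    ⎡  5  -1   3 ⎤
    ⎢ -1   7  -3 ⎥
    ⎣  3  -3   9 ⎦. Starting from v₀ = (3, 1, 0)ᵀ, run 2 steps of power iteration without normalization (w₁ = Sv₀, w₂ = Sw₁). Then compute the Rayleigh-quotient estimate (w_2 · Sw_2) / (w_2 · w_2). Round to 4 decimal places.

w1 = Sv₀ = (14, 4, 6)
w2 = Sw1 = (84, -4, 84)
Sw2 = (676, -364, 1020)
w2·Sw2 = 84·676 + (-4)·(-364) + 84·1020 = 143920; w2·w2 = 84·84 + (-4)·(-4) + 84·84 = 14128
λ ≈ 143920/14128 = 10.1869

10.1869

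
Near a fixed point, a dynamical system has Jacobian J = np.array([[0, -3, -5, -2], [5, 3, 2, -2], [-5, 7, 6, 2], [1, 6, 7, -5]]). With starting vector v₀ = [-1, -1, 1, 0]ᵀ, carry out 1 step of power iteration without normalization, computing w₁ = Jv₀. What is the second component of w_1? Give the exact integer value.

-6

w1 = Jv₀ = (-2, -6, 4, 0)
The requested component of w1 is -6.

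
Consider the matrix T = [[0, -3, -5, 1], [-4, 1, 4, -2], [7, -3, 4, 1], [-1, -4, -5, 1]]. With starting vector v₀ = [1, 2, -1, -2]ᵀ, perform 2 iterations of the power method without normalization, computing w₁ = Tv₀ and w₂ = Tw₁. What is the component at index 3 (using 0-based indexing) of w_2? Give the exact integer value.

30

w1 = Tv₀ = (-3, -2, -5, -6)
w2 = Tw1 = (25, 2, -41, 30)
The requested component of w2 is 30.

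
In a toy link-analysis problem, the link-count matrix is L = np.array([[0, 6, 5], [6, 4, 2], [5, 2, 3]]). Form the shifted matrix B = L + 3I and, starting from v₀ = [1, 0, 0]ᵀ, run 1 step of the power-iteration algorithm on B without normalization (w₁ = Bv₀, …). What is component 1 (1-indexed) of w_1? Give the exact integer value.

3

B = L + 3I has rows (3, 6, 5); (6, 7, 2); (5, 2, 6)
w1 = Bv₀ = (3, 6, 5)
Requested component of w1: 3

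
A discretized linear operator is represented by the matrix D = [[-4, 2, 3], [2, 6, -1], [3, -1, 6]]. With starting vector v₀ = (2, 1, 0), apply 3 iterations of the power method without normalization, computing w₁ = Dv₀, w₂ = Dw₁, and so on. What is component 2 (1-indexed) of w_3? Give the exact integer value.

374

w1 = Dv₀ = ((-4)·2 + 2·1 + 3·0; 2·2 + 6·1 + (-1)·0; 3·2 + (-1)·1 + 6·0) = (-6, 10, 5)
w2 = Dw1 = ((-4)·(-6) + 2·10 + 3·5; 2·(-6) + 6·10 + (-1)·5; 3·(-6) + (-1)·10 + 6·5) = (59, 43, 2)
w3 = Dw2 = (-144, 374, 146)
The requested component of w3 is 374.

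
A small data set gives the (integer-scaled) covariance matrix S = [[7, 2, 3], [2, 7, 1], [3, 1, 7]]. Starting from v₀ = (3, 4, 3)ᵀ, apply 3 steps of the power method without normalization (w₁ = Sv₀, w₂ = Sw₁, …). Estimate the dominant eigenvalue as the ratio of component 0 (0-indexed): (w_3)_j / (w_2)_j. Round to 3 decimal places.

w1 = Sv₀ = (7·3 + 2·4 + 3·3; 2·3 + 7·4 + 1·3; 3·3 + 1·4 + 7·3) = (38, 37, 34)
w2 = Sw1 = (7·38 + 2·37 + 3·34; 2·38 + 7·37 + 1·34; 3·38 + 1·37 + 7·34) = (442, 369, 389)
w3 = Sw2 = (4999, 3856, 4418)
Ratio at component: 4999 / 442 = 11.310

λ ≈ 11.310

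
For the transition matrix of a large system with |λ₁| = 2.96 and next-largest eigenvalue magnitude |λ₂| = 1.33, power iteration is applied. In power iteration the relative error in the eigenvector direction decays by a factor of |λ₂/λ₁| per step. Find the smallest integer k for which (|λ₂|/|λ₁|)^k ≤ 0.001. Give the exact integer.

|λ₂/λ₁| = 1.33/2.96 = 0.44932
Need k ≥ ln(0.001) / ln(0.44932) = -6.9078 / -0.8000 ≈ 8.635
Smallest integer k satisfying the bound: 9

9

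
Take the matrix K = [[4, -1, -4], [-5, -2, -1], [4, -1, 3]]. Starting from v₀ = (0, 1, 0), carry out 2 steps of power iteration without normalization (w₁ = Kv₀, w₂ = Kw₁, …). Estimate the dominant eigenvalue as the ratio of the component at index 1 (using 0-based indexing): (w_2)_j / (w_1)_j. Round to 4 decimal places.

λ ≈ -5.0000

w1 = Kv₀ = (4·0 + (-1)·1 + (-4)·0; (-5)·0 + (-2)·1 + (-1)·0; 4·0 + (-1)·1 + 3·0) = (-1, -2, -1)
w2 = Kw1 = (4·(-1) + (-1)·(-2) + (-4)·(-1); (-5)·(-1) + (-2)·(-2) + (-1)·(-1); 4·(-1) + (-1)·(-2) + 3·(-1)) = (2, 10, -5)
Ratio at component: 10 / -2 = -5.0000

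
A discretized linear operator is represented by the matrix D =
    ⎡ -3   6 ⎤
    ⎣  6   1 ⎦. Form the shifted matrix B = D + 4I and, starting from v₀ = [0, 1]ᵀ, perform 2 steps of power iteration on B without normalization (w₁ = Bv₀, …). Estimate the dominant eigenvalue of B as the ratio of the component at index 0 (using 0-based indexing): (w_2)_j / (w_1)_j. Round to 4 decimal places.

B = D + 4I has rows (1, 6); (6, 5)
w1 = Bv₀ = (6, 5)
w2 = Bw1 = (36, 61)
Ratio: 36/6 = 6.0000

6.0000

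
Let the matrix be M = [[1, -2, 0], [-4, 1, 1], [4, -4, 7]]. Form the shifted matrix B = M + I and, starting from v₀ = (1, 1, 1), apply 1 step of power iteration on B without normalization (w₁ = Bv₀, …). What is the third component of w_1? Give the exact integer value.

B = M + I has rows (2, -2, 0); (-4, 2, 1); (4, -4, 8)
w1 = Bv₀ = (2·1 + (-2)·1 + 0·1; (-4)·1 + 2·1 + 1·1; 4·1 + (-4)·1 + 8·1) = (0, -1, 8)
Requested component of w1: 8

8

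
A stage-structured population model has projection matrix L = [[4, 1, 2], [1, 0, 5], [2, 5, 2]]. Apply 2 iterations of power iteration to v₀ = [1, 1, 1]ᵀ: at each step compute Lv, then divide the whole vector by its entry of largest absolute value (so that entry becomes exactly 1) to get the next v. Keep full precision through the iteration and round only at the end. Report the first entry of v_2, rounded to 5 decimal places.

Lv0 = (7.000000, 6.000000, 9.000000); divide by 9.000000 → v1 = (0.777778, 0.666667, 1.000000)
Lv1 = (5.777778, 5.777778, 6.888889); divide by 6.888889 → v2 = (0.838710, 0.838710, 1.000000)
Requested entry of v2: 52/62 = 0.83871

0.83871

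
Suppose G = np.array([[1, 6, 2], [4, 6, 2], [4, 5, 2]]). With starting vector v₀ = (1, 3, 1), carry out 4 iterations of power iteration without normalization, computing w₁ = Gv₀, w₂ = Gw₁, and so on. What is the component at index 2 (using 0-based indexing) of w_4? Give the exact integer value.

29316

w1 = Gv₀ = (21, 24, 21)
w2 = Gw1 = (207, 270, 246)
w3 = Gw2 = (2319, 2940, 2670)
w4 = Gw3 = (25299, 32256, 29316)
The requested component of w4 is 29316.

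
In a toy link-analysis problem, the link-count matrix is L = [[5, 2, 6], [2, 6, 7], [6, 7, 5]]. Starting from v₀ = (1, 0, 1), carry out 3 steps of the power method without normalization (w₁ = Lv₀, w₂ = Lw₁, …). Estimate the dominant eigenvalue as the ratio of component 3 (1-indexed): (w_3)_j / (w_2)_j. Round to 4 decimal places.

w1 = Lv₀ = (11, 9, 11)
w2 = Lw1 = (139, 153, 184)
w3 = Lw2 = (2105, 2484, 2825)
Ratio at component: 2825 / 184 = 15.3533

15.3533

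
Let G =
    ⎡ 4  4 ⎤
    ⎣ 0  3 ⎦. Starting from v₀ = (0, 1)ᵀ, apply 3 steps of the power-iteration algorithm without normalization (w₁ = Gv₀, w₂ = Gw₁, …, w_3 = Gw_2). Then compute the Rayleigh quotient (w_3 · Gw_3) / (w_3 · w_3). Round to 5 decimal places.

λ ≈ 4.67402

w1 = Gv₀ = (4, 3)
w2 = Gw1 = (28, 9)
w3 = Gw2 = (148, 27)
Gw3 = (700, 81)
w3·Gw3 = 148·700 + 27·81 = 105787; w3·w3 = 148·148 + 27·27 = 22633
λ ≈ 105787/22633 = 4.67402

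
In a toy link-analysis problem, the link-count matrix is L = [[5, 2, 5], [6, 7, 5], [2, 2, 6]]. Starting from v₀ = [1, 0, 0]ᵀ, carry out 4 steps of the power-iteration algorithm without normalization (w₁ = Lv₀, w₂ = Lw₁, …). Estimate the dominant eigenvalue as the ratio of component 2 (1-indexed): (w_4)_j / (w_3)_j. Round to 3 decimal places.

w1 = Lv₀ = (5, 6, 2)
w2 = Lw1 = (47, 82, 34)
w3 = Lw2 = (569, 1026, 462)
w4 = Lw3 = (7207, 12906, 5962)
Ratio at component: 12906 / 1026 = 12.579

12.579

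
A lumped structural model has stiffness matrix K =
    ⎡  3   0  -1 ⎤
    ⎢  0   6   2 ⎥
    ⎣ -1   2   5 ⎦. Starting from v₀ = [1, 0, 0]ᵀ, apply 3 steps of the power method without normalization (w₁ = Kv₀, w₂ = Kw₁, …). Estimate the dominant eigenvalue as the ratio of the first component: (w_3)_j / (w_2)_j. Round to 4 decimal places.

λ ≈ 3.8000

w1 = Kv₀ = (3·1 + 0·0 + (-1)·0; 0·1 + 6·0 + 2·0; (-1)·1 + 2·0 + 5·0) = (3, 0, -1)
w2 = Kw1 = (3·3 + 0·0 + (-1)·(-1); 0·3 + 6·0 + 2·(-1); (-1)·3 + 2·0 + 5·(-1)) = (10, -2, -8)
w3 = Kw2 = (38, -28, -54)
Ratio at component: 38 / 10 = 3.8000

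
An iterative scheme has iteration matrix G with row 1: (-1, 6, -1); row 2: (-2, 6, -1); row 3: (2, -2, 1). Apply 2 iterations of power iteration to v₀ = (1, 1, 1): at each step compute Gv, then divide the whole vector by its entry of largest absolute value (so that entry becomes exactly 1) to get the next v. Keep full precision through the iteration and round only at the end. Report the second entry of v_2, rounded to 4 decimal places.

Gv0 = (4.00000, 3.00000, 1.00000); divide by 4.00000 → v1 = (1.00000, 0.75000, 0.25000)
Gv1 = (3.25000, 2.25000, 0.75000); divide by 3.25000 → v2 = (1.00000, 0.69231, 0.23077)
Requested entry of v2: 9/13 = 0.6923

0.6923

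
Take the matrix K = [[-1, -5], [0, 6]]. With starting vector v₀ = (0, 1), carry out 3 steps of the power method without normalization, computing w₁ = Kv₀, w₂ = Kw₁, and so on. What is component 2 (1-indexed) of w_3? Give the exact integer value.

216

w1 = Kv₀ = ((-1)·0 + (-5)·1; 0·0 + 6·1) = (-5, 6)
w2 = Kw1 = ((-1)·(-5) + (-5)·6; 0·(-5) + 6·6) = (-25, 36)
w3 = Kw2 = (-155, 216)
The requested component of w3 is 216.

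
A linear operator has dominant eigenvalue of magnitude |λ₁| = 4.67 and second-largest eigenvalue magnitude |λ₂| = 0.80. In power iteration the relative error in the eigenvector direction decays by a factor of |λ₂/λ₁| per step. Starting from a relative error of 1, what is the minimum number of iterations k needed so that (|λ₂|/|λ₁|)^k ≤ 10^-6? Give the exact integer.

|λ₂/λ₁| = 0.80/4.67 = 0.17131
Need k ≥ ln(10^-6) / ln(0.17131) = -13.8155 / -1.7643 ≈ 7.831
Smallest integer k satisfying the bound: 8

8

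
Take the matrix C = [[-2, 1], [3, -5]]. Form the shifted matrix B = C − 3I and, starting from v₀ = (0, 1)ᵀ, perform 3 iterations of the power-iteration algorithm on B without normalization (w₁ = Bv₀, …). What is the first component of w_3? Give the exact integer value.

132

B = C − 3I has rows (-5, 1); (3, -8)
w1 = Bv₀ = (1, -8)
w2 = Bw1 = (-13, 67)
w3 = Bw2 = (132, -575)
Requested component of w3: 132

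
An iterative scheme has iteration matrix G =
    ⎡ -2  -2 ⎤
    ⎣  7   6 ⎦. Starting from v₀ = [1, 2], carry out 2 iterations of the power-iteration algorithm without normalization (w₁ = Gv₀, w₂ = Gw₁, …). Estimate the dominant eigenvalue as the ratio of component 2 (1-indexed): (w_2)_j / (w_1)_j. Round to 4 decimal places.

3.7895

w1 = Gv₀ = ((-2)·1 + (-2)·2; 7·1 + 6·2) = (-6, 19)
w2 = Gw1 = ((-2)·(-6) + (-2)·19; 7·(-6) + 6·19) = (-26, 72)
Ratio at component: 72 / 19 = 3.7895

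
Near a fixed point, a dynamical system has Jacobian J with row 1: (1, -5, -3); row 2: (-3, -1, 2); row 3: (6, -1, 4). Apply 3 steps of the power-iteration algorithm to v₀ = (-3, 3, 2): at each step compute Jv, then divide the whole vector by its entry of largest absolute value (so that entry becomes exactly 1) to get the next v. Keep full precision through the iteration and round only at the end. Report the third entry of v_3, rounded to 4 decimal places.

Jv0 = (-24.00000, 10.00000, -13.00000); divide by -24.00000 → v1 = (1.00000, -0.41667, 0.54167)
Jv1 = (1.45833, -1.50000, 8.58333); divide by 8.58333 → v2 = (0.16990, -0.17476, 1.00000)
Jv2 = (-1.95631, 1.66505, 5.19417); divide by 5.19417 → v3 = (-0.37664, 0.32056, 1.00000)
Requested entry of v3: -1070/-1070 = 1.0000

1.0000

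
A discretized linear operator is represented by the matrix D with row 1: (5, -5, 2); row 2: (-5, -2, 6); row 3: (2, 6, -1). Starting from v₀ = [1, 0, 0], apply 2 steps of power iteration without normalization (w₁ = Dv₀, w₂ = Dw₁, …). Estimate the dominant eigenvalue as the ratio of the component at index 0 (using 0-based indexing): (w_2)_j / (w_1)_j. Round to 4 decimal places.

w1 = Dv₀ = (5, -5, 2)
w2 = Dw1 = (54, -3, -22)
Ratio at component: 54 / 5 = 10.8000

λ ≈ 10.8000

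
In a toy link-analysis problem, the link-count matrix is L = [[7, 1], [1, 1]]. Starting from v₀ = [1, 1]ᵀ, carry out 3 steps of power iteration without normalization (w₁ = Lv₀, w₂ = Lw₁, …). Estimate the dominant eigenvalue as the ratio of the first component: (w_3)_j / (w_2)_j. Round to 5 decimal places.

w1 = Lv₀ = (7·1 + 1·1; 1·1 + 1·1) = (8, 2)
w2 = Lw1 = (7·8 + 1·2; 1·8 + 1·2) = (58, 10)
w3 = Lw2 = (416, 68)
Ratio at component: 416 / 58 = 7.17241

7.17241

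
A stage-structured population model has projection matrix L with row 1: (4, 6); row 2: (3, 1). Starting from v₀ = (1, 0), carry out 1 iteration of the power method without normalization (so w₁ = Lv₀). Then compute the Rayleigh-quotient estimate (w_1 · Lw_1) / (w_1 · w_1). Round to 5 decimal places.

λ ≈ 7.24000

w1 = Lv₀ = (4·1 + 6·0; 3·1 + 1·0) = (4, 3)
Lw1 = (34, 15)
w1·Lw1 = 4·34 + 3·15 = 181; w1·w1 = 4·4 + 3·3 = 25
λ ≈ 181/25 = 7.24000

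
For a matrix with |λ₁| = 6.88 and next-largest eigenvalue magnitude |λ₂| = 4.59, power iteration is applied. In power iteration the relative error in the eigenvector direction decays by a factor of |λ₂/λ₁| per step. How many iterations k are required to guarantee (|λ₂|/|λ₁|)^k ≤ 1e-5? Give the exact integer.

29

|λ₂/λ₁| = 4.59/6.88 = 0.66715
Need k ≥ ln(1e-5) / ln(0.66715) = -11.5129 / -0.4047 ≈ 28.445
Smallest integer k satisfying the bound: 29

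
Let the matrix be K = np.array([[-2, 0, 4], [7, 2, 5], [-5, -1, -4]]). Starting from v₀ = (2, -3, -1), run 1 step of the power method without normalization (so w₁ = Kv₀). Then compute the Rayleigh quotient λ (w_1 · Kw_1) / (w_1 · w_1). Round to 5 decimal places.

w1 = Kv₀ = ((-2)·2 + 0·(-3) + 4·(-1); 7·2 + 2·(-3) + 5·(-1); (-5)·2 + (-1)·(-3) + (-4)·(-1)) = (-8, 3, -3)
Kw1 = (4, -65, 49)
w1·Kw1 = (-8)·4 + 3·(-65) + (-3)·49 = -374; w1·w1 = (-8)·(-8) + 3·3 + (-3)·(-3) = 82
λ ≈ -374/82 = -4.56098

-4.56098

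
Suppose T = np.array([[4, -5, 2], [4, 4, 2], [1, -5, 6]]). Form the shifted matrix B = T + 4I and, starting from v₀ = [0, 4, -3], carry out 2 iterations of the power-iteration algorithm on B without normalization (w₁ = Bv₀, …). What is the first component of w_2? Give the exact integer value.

-438

B = T + 4I has rows (8, -5, 2); (4, 8, 2); (1, -5, 10)
w1 = Bv₀ = (-26, 26, -50)
w2 = Bw1 = (-438, 4, -656)
Requested component of w2: -438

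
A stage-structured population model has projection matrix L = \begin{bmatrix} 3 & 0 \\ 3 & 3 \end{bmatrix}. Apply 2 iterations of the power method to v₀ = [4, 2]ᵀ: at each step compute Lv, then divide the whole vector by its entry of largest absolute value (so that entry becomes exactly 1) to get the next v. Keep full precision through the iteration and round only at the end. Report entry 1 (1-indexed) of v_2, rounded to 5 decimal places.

0.40000

Lv0 = (12.000000, 18.000000); divide by 18.000000 → v1 = (0.666667, 1.000000)
Lv1 = (2.000000, 5.000000); divide by 5.000000 → v2 = (0.400000, 1.000000)
Requested entry of v2: 36/90 = 0.40000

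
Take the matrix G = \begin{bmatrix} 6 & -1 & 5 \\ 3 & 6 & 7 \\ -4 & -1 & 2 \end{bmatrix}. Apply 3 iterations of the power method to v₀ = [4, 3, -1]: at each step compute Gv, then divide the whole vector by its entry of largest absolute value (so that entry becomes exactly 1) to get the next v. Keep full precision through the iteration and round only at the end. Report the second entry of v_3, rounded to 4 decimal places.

0.8733

Gv0 = (16.00000, 23.00000, -21.00000); divide by 23.00000 → v1 = (0.69565, 1.00000, -0.91304)
Gv1 = (-1.39130, 1.69565, -5.60870); divide by -5.60870 → v2 = (0.24806, -0.30233, 1.00000)
Gv2 = (6.79070, 5.93023, 1.31008); divide by 6.79070 → v3 = (1.00000, 0.87329, 0.19292)
Requested entry of v3: -765/-876 = 0.8733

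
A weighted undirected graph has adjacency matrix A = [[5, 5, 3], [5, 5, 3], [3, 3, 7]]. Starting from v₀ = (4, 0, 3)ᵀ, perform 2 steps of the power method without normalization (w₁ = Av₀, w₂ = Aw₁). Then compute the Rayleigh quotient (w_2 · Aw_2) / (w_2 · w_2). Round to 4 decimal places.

12.9967

w1 = Av₀ = (5·4 + 5·0 + 3·3; 5·4 + 5·0 + 3·3; 3·4 + 3·0 + 7·3) = (29, 29, 33)
w2 = Aw1 = (5·29 + 5·29 + 3·33; 5·29 + 5·29 + 3·33; 3·29 + 3·29 + 7·33) = (389, 389, 405)
Aw2 = (5105, 5105, 5169)
w2·Aw2 = 389·5105 + 389·5105 + 405·5169 = 6065135; w2·w2 = 389·389 + 389·389 + 405·405 = 466667
λ ≈ 6065135/466667 = 12.9967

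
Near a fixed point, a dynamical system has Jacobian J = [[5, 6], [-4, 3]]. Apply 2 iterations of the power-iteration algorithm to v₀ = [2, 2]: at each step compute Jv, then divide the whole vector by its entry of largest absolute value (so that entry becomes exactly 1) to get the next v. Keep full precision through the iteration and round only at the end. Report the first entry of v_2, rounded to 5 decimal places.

1.00000

Jv0 = (22.000000, -2.000000); divide by 22.000000 → v1 = (1.000000, -0.090909)
Jv1 = (4.454545, -4.272727); divide by 4.454545 → v2 = (1.000000, -0.959184)
Requested entry of v2: 98/98 = 1.00000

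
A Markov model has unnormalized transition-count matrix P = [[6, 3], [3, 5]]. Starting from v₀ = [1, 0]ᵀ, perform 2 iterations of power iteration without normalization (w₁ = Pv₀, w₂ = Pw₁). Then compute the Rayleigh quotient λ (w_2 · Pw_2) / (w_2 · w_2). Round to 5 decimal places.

w1 = Pv₀ = (6·1 + 3·0; 3·1 + 5·0) = (6, 3)
w2 = Pw1 = (6·6 + 3·3; 3·6 + 5·3) = (45, 33)
Pw2 = (369, 300)
w2·Pw2 = 45·369 + 33·300 = 26505; w2·w2 = 45·45 + 33·33 = 3114
λ ≈ 26505/3114 = 8.51156

λ ≈ 8.51156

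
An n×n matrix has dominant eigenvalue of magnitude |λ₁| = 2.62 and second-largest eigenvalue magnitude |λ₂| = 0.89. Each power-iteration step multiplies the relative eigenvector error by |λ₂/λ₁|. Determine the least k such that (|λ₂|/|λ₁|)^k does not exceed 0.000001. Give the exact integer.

13

|λ₂/λ₁| = 0.89/2.62 = 0.33969
Need k ≥ ln(0.000001) / ln(0.33969) = -13.8155 / -1.0797 ≈ 12.796
Smallest integer k satisfying the bound: 13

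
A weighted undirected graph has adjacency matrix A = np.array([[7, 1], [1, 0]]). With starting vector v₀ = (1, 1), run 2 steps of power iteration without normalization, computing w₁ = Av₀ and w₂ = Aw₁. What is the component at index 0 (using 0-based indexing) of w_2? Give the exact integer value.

57

w1 = Av₀ = (8, 1)
w2 = Aw1 = (57, 8)
The requested component of w2 is 57.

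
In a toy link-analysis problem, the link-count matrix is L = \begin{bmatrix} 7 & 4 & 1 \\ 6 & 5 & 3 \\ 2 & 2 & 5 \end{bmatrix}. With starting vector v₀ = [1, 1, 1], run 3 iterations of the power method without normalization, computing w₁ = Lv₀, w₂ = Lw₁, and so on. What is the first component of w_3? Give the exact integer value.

1816

w1 = Lv₀ = (7·1 + 4·1 + 1·1; 6·1 + 5·1 + 3·1; 2·1 + 2·1 + 5·1) = (12, 14, 9)
w2 = Lw1 = (7·12 + 4·14 + 1·9; 6·12 + 5·14 + 3·9; 2·12 + 2·14 + 5·9) = (149, 169, 97)
w3 = Lw2 = (1816, 2030, 1121)
The requested component of w3 is 1816.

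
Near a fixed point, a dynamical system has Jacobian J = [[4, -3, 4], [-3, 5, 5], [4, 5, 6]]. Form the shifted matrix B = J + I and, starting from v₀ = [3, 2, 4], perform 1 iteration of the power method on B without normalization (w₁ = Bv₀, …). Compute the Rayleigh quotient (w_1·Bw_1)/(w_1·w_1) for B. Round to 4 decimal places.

B = J + I has rows (5, -3, 4); (-3, 6, 5); (4, 5, 7)
w1 = Bv₀ = (25, 23, 50)
Bw1 = (256, 313, 565)
w1·Bw1 = 41849; w1·w1 = 3654; μ ≈ 41849/3654 = 11.4529

11.4529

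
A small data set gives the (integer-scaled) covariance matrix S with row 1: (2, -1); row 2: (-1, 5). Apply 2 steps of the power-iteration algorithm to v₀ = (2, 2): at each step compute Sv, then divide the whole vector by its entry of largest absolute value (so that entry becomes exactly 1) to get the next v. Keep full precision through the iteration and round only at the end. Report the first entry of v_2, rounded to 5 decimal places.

Sv0 = (2.000000, 8.000000); divide by 8.000000 → v1 = (0.250000, 1.000000)
Sv1 = (-0.500000, 4.750000); divide by 4.750000 → v2 = (-0.105263, 1.000000)
Requested entry of v2: -4/38 = -0.10526

-0.10526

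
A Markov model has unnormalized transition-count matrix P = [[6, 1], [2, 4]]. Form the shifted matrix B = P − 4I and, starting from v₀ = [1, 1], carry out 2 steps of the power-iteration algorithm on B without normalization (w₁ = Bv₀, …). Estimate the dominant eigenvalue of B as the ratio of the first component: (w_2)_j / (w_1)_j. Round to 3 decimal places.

μ ≈ 2.667

B = P − 4I has rows (2, 1); (2, 0)
w1 = Bv₀ = (2·1 + 1·1; 2·1 + 0·1) = (3, 2)
w2 = Bw1 = (2·3 + 1·2; 2·3 + 0·2) = (8, 6)
Ratio: 8/3 = 2.667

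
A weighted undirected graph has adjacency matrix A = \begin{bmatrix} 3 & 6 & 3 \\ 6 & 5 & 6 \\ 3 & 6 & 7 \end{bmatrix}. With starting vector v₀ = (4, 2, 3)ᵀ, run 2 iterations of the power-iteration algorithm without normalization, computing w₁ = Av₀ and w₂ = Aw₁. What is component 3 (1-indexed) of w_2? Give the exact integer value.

726

w1 = Av₀ = (33, 52, 45)
w2 = Aw1 = (546, 728, 726)
The requested component of w2 is 726.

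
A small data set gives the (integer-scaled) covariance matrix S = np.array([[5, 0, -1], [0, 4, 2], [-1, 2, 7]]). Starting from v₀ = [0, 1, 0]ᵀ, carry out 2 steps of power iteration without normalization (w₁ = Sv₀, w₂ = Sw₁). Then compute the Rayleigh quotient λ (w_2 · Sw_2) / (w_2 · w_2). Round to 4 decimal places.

w1 = Sv₀ = (0, 4, 2)
w2 = Sw1 = (-2, 20, 22)
Sw2 = (-32, 124, 196)
w2·Sw2 = (-2)·(-32) + 20·124 + 22·196 = 6856; w2·w2 = (-2)·(-2) + 20·20 + 22·22 = 888
λ ≈ 6856/888 = 7.7207

7.7207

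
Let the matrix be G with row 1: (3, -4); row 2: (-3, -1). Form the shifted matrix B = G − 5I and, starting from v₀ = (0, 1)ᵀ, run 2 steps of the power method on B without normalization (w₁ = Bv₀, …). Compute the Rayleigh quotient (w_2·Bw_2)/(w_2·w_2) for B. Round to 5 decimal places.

μ ≈ -8.00000

B = G − 5I has rows (-2, -4); (-3, -6)
w1 = Bv₀ = ((-2)·0 + (-4)·1; (-3)·0 + (-6)·1) = (-4, -6)
w2 = Bw1 = ((-2)·(-4) + (-4)·(-6); (-3)·(-4) + (-6)·(-6)) = (32, 48)
Bw2 = (-256, -384)
w2·Bw2 = -26624; w2·w2 = 3328; μ ≈ -26624/3328 = -8.00000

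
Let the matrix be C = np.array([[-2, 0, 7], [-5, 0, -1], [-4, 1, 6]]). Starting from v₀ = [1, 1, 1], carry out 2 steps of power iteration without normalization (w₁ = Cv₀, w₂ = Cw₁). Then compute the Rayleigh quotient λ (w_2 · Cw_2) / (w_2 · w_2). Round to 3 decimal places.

w1 = Cv₀ = ((-2)·1 + 0·1 + 7·1; (-5)·1 + 0·1 + (-1)·1; (-4)·1 + 1·1 + 6·1) = (5, -6, 3)
w2 = Cw1 = ((-2)·5 + 0·(-6) + 7·3; (-5)·5 + 0·(-6) + (-1)·3; (-4)·5 + 1·(-6) + 6·3) = (11, -28, -8)
Cw2 = (-78, -47, -120)
w2·Cw2 = 11·(-78) + (-28)·(-47) + (-8)·(-120) = 1418; w2·w2 = 11·11 + (-28)·(-28) + (-8)·(-8) = 969
λ ≈ 1418/969 = 1.463

1.463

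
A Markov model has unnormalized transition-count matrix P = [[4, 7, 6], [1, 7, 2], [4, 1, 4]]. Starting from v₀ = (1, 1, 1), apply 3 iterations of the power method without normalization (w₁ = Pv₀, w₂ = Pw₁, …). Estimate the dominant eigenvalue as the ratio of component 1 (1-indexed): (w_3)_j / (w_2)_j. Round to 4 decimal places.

w1 = Pv₀ = (4·1 + 7·1 + 6·1; 1·1 + 7·1 + 2·1; 4·1 + 1·1 + 4·1) = (17, 10, 9)
w2 = Pw1 = (4·17 + 7·10 + 6·9; 1·17 + 7·10 + 2·9; 4·17 + 1·10 + 4·9) = (192, 105, 114)
w3 = Pw2 = (2187, 1155, 1329)
Ratio at component: 2187 / 192 = 11.3906

11.3906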